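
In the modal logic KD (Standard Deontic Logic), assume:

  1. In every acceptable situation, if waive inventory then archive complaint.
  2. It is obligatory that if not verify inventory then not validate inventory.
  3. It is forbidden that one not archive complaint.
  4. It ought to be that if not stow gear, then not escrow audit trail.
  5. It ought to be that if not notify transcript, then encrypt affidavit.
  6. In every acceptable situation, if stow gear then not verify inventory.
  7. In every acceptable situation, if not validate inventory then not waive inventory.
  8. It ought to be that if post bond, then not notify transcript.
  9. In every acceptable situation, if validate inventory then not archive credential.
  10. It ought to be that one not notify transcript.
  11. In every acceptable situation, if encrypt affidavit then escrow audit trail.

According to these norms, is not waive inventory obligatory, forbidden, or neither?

Obligatory

Premise 10 gives O(¬notify_transcript).
With premise 5, O(¬notify_transcript → encrypt_affidavit), the K-axiom yields O(encrypt_affidavit).
From O(encrypt_affidavit) and premise 11, O(encrypt_affidavit → escrow_audit_trail), we obtain O(escrow_audit_trail).
Premise 4 is O(¬stow_gear → ¬escrow_audit_trail); contrapositively O(escrow_audit_trail → stow_gear). Since O(escrow_audit_trail) holds, K gives O(stow_gear).
Premise 6 is O(stow_gear → ¬verify_inventory); since O(stow_gear), deontic closure gives O(¬verify_inventory).
From O(¬verify_inventory) and premise 2, O(¬verify_inventory → ¬validate_inventory), we obtain O(¬validate_inventory).
Applying K to premise 7 (O(¬validate_inventory → ¬waive_inventory)) and O(¬validate_inventory) yields O(¬waive_inventory).
Premises 1, 3, 8, 9 do not contribute to this derivation.
Hence ¬waive_inventory is obligatory.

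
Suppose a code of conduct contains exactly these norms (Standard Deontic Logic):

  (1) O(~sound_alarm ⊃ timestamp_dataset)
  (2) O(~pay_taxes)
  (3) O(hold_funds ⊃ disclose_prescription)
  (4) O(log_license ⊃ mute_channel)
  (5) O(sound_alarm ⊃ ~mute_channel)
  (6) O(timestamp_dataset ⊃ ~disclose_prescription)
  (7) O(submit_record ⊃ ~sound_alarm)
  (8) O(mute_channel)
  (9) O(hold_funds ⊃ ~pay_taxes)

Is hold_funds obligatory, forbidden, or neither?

Premise 8 states O(mute_channel) outright.
Premise 5, O(sound_alarm ⊃ ~mute_channel), contraposes to O(mute_channel ⊃ ~sound_alarm); with O(mute_channel) we get O(~sound_alarm).
With premise 1, O(~sound_alarm ⊃ timestamp_dataset), the K-axiom yields O(timestamp_dataset).
Applying K to premise 6 (O(timestamp_dataset ⊃ ~disclose_prescription)) and O(timestamp_dataset) yields O(~disclose_prescription).
Premise 3, O(hold_funds ⊃ disclose_prescription), contraposes to O(~disclose_prescription ⊃ ~hold_funds); with O(~disclose_prescription) we get O(~hold_funds).
Premises 2, 4, 7, 9 do not contribute to this derivation.
Thus O(~hold_funds), which is F(hold_funds): hold_funds is forbidden.

Forbidden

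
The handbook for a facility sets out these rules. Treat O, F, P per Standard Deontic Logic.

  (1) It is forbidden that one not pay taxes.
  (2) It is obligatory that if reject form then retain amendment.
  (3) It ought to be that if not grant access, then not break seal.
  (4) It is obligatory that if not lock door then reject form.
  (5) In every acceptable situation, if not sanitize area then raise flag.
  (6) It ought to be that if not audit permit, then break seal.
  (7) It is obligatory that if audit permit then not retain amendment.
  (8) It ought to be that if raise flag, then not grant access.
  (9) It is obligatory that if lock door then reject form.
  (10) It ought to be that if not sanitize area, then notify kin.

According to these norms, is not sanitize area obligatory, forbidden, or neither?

By case analysis on lock_door: premise 9 gives O(lock_door → reject_form) and premise 4 gives O(¬lock_door → reject_form), so O(reject_form) either way.
Premise 2 is O(reject_form → retain_amendment); since O(reject_form), deontic closure gives O(retain_amendment).
Premise 7, O(audit_permit → ¬retain_amendment), contraposes to O(retain_amendment → ¬audit_permit); with O(retain_amendment) we get O(¬audit_permit).
From O(¬audit_permit) and premise 6, O(¬audit_permit → break_seal), we obtain O(break_seal).
Premise 3 is O(¬grant_access → ¬break_seal); contrapositively O(break_seal → grant_access). Since O(break_seal) holds, K gives O(grant_access).
Premise 8, O(raise_flag → ¬grant_access), contraposes to O(grant_access → ¬raise_flag); with O(grant_access) we get O(¬raise_flag).
The contrapositive of premise 5 (O(¬sanitize_area → raise_flag)) is O(¬raise_flag → sanitize_area), and O(¬raise_flag) is already established, so O(sanitize_area).
Premises 1, 10 do not contribute to this derivation.
Thus O(sanitize_area), which is F(¬sanitize_area): ¬sanitize_area is forbidden.

Forbidden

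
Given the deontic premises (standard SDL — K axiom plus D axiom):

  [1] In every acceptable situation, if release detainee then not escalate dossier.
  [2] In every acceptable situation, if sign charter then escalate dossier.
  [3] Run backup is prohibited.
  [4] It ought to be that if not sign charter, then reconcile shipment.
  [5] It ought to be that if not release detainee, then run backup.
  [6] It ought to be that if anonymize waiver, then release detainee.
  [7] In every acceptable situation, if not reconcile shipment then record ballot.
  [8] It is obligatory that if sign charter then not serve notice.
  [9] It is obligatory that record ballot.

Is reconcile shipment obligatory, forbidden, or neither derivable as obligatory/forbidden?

Obligatory

Premise 3 is F(run_backup), i.e. O(¬run_backup).
Premise 5 is O(¬release_detainee → run_backup); contrapositively O(¬run_backup → release_detainee). Since O(¬run_backup) holds, K gives O(release_detainee).
With premise 1, O(release_detainee → ¬escalate_dossier), the K-axiom yields O(¬escalate_dossier).
The contrapositive of premise 2 (O(sign_charter → escalate_dossier)) is O(¬escalate_dossier → ¬sign_charter), and O(¬escalate_dossier) is already established, so O(¬sign_charter).
From O(¬sign_charter) and premise 4, O(¬sign_charter → reconcile_shipment), we obtain O(reconcile_shipment).
Premises 6, 7, 8, 9 do not contribute to this derivation.
Hence reconcile_shipment is obligatory.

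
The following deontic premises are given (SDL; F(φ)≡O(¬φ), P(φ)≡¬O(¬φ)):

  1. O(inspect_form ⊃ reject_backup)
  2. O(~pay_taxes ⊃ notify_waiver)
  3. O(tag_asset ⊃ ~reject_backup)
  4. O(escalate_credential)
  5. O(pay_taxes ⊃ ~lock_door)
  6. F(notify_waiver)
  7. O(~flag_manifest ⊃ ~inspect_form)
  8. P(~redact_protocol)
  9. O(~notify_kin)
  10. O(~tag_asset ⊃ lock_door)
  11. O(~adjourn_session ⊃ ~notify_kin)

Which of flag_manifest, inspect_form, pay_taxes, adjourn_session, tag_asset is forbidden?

Premise 6, F(notify_waiver), is equivalent to O(~notify_waiver).
Premise 2 is O(~pay_taxes ⊃ notify_waiver); contrapositively O(~notify_waiver ⊃ pay_taxes). Since O(~notify_waiver) holds, K gives O(pay_taxes).
Applying K to premise 5 (O(pay_taxes ⊃ ~lock_door)) and O(pay_taxes) yields O(~lock_door).
Premise 10 is O(~tag_asset ⊃ lock_door); contrapositively O(~lock_door ⊃ tag_asset). Since O(~lock_door) holds, K gives O(tag_asset).
Premise 3 is O(tag_asset ⊃ ~reject_backup); since O(tag_asset), deontic closure gives O(~reject_backup).
Premise 1 is O(inspect_form ⊃ reject_backup); contrapositively O(~reject_backup ⊃ ~inspect_form). Since O(~reject_backup) holds, K gives O(~inspect_form).
So O(~inspect_form) holds, i.e. inspect_form is forbidden. None of the other listed options is forbidden under the premises.

inspect_form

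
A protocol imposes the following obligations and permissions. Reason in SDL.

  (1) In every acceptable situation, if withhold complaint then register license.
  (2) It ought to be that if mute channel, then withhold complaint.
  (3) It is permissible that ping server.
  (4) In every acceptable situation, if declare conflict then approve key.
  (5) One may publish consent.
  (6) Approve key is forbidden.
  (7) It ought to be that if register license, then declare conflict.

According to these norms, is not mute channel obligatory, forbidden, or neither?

Obligatory

Premise 6, F(approve_key), is equivalent to O(¬approve_key).
Premise 4 is O(declare_conflict → approve_key); contrapositively O(¬approve_key → ¬declare_conflict). Since O(¬approve_key) holds, K gives O(¬declare_conflict).
Premise 7, O(register_license → declare_conflict), contraposes to O(¬declare_conflict → ¬register_license); with O(¬declare_conflict) we get O(¬register_license).
The contrapositive of premise 1 (O(withhold_complaint → register_license)) is O(¬register_license → ¬withhold_complaint), and O(¬register_license) is already established, so O(¬withhold_complaint).
The contrapositive of premise 2 (O(mute_channel → withhold_complaint)) is O(¬withhold_complaint → ¬mute_channel), and O(¬withhold_complaint) is already established, so O(¬mute_channel).
Premises 3, 5 do not contribute to this derivation.
Hence ¬mute_channel is obligatory.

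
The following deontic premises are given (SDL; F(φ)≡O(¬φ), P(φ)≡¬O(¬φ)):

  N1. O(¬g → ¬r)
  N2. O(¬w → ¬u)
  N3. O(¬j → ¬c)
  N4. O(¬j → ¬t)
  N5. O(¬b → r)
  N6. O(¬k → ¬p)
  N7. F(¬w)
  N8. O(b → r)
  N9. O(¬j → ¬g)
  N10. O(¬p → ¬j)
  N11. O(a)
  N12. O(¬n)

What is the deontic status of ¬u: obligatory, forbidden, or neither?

Premise 2 is O(¬w → ¬u), but O(¬w) is not derivable from the premises, so it does not yield O(¬u).
No premise or chain of K-axiom applications forces O(¬u), and none forces O(u). So ¬u is neither obligatory nor forbidden under these norms.

Neither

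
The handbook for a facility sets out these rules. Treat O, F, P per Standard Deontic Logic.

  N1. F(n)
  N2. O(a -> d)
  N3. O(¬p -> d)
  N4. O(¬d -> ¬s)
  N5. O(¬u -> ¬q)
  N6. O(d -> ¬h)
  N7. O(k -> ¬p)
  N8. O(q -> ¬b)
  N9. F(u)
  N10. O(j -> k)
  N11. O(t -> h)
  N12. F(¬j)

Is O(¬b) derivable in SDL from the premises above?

Premise 8 is O(q -> ¬b), but O(q) is not derivable from the premises, so it does not yield O(¬b).
No other premise forces O(¬b). An ideal world satisfying every premise can still have ¬b false, so O(¬b) is not derivable.

No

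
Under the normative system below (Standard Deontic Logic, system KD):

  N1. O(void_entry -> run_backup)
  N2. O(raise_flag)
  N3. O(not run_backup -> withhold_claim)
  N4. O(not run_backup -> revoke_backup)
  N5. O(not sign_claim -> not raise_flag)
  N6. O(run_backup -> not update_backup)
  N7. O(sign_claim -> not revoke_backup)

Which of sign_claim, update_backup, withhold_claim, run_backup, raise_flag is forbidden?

update_backup

Premise 2 gives O(raise_flag).
Premise 5, O(not sign_claim -> not raise_flag), contraposes to O(raise_flag -> sign_claim); with O(raise_flag) we get O(sign_claim).
From O(sign_claim) and premise 7, O(sign_claim -> not revoke_backup), we obtain O(not revoke_backup).
Premise 4 is O(not run_backup -> revoke_backup); contrapositively O(not revoke_backup -> run_backup). Since O(not revoke_backup) holds, K gives O(run_backup).
From O(run_backup) and premise 6, O(run_backup -> not update_backup), we obtain O(not update_backup).
So O(not update_backup) holds, i.e. update_backup is forbidden. None of the other listed options is forbidden under the premises.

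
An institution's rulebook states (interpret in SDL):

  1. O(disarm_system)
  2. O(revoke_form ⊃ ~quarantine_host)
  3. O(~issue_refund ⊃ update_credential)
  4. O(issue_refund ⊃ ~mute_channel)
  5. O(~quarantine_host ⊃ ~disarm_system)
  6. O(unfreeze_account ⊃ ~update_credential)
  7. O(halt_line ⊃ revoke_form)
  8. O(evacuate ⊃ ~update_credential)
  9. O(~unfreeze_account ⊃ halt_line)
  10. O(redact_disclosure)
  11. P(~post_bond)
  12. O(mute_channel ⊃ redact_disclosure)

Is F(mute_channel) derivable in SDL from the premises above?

From premise 1 we have O(disarm_system).
The contrapositive of premise 5 (O(~quarantine_host ⊃ ~disarm_system)) is O(disarm_system ⊃ quarantine_host), and O(disarm_system) is already established, so O(quarantine_host).
Premise 2 is O(revoke_form ⊃ ~quarantine_host); contrapositively O(quarantine_host ⊃ ~revoke_form). Since O(quarantine_host) holds, K gives O(~revoke_form).
Premise 7 is O(halt_line ⊃ revoke_form); contrapositively O(~revoke_form ⊃ ~halt_line). Since O(~revoke_form) holds, K gives O(~halt_line).
The contrapositive of premise 9 (O(~unfreeze_account ⊃ halt_line)) is O(~halt_line ⊃ unfreeze_account), and O(~halt_line) is already established, so O(unfreeze_account).
Premise 6 is O(unfreeze_account ⊃ ~update_credential); since O(unfreeze_account), deontic closure gives O(~update_credential).
Premise 3 is O(~issue_refund ⊃ update_credential); contrapositively O(~update_credential ⊃ issue_refund). Since O(~update_credential) holds, K gives O(issue_refund).
Premise 4 is O(issue_refund ⊃ ~mute_channel); since O(issue_refund), deontic closure gives O(~mute_channel).
Premises 8, 10, 11, 12 do not contribute to this derivation.
So O(~mute_channel) holds, i.e. F(mute_channel). The claim follows.

Yes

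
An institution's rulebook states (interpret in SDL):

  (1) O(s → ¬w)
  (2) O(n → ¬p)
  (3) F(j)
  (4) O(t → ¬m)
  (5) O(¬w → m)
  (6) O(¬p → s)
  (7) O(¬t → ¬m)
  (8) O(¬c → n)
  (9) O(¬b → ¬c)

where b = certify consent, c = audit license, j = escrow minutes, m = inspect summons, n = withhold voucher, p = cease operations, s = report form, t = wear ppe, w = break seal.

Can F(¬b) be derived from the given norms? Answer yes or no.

Premises 4 and 7 are O(t → ¬m) and O(¬t → ¬m); every ideal world satisfies t or ¬t, so in either case ¬m holds — hence O(¬m).
The contrapositive of premise 5 (O(¬w → m)) is O(¬m → w), and O(¬m) is already established, so O(w).
Premise 1, O(s → ¬w), contraposes to O(w → ¬s); with O(w) we get O(¬s).
Premise 6 is O(¬p → s); contrapositively O(¬s → p). Since O(¬s) holds, K gives O(p).
Premise 2, O(n → ¬p), contraposes to O(p → ¬n); with O(p) we get O(¬n).
Premise 8, O(¬c → n), contraposes to O(¬n → c); with O(¬n) we get O(c).
Premise 9, O(¬b → ¬c), contraposes to O(c → b); with O(c) we get O(b).
Premise 3 does not contribute to this derivation.
So O(b) holds, i.e. F(¬b). The claim follows.

Yes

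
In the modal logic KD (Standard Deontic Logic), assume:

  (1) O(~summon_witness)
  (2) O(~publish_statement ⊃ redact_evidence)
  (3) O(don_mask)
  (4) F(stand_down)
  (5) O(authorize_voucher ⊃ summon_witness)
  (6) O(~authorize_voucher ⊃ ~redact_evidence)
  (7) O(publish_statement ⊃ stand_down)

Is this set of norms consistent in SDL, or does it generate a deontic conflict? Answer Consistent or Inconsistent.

Premise 1 states O(~summon_witness) outright.
The contrapositive of premise 5 (O(authorize_voucher ⊃ summon_witness)) is O(~summon_witness ⊃ ~authorize_voucher), and O(~summon_witness) is already established, so O(~authorize_voucher).
From O(~authorize_voucher) and premise 6, O(~authorize_voucher ⊃ ~redact_evidence), we obtain O(~redact_evidence).
Premise 2 is O(~publish_statement ⊃ redact_evidence); contrapositively O(~redact_evidence ⊃ publish_statement). Since O(~redact_evidence) holds, K gives O(publish_statement).
With premise 7, O(publish_statement ⊃ stand_down), the K-axiom yields O(stand_down).
But premise 4, F(stand_down), means O(~stand_down).
We now have both O(stand_down) and O(~stand_down) — stand_down is simultaneously obligatory and forbidden, violating the D-axiom.

Inconsistent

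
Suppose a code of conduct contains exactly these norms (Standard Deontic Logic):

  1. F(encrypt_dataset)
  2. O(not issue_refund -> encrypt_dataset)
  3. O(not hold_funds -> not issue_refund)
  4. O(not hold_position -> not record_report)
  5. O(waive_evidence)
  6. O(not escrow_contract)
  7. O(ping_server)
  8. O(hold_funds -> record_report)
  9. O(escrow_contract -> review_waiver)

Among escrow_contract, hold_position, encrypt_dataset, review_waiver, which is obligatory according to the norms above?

hold_position

F(encrypt_dataset) at premise 1 means O(not encrypt_dataset).
The contrapositive of premise 2 (O(not issue_refund -> encrypt_dataset)) is O(not encrypt_dataset -> issue_refund), and O(not encrypt_dataset) is already established, so O(issue_refund).
Premise 3 is O(not hold_funds -> not issue_refund); contrapositively O(issue_refund -> hold_funds). Since O(issue_refund) holds, K gives O(hold_funds).
From O(hold_funds) and premise 8, O(hold_funds -> record_report), we obtain O(record_report).
Premise 4, O(not hold_position -> not record_report), contraposes to O(record_report -> hold_position); with O(record_report) we get O(hold_position).
So O(hold_position) holds — hold_position is obligatory. None of the other listed options is made obligatory by any chain of premises.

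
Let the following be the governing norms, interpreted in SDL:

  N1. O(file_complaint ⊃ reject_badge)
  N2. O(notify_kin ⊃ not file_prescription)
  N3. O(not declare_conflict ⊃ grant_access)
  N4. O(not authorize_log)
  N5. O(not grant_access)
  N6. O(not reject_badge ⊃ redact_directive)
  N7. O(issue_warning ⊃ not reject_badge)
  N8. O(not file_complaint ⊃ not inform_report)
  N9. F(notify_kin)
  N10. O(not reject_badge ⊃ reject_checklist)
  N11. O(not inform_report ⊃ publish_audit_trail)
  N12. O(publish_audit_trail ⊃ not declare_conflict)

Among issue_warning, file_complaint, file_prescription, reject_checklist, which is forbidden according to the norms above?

issue_warning

Premise 5 states O(not grant_access) outright.
The contrapositive of premise 3 (O(not declare_conflict ⊃ grant_access)) is O(not grant_access ⊃ declare_conflict), and O(not grant_access) is already established, so O(declare_conflict).
Premise 12 is O(publish_audit_trail ⊃ not declare_conflict); contrapositively O(declare_conflict ⊃ not publish_audit_trail). Since O(declare_conflict) holds, K gives O(not publish_audit_trail).
Premise 11, O(not inform_report ⊃ publish_audit_trail), contraposes to O(not publish_audit_trail ⊃ inform_report); with O(not publish_audit_trail) we get O(inform_report).
Premise 8 is O(not file_complaint ⊃ not inform_report); contrapositively O(inform_report ⊃ file_complaint). Since O(inform_report) holds, K gives O(file_complaint).
Premise 1 is O(file_complaint ⊃ reject_badge); since O(file_complaint), deontic closure gives O(reject_badge).
Premise 7, O(issue_warning ⊃ not reject_badge), contraposes to O(reject_badge ⊃ not issue_warning); with O(reject_badge) we get O(not issue_warning).
So O(not issue_warning) holds, i.e. issue_warning is forbidden. None of the other listed options is forbidden under the premises.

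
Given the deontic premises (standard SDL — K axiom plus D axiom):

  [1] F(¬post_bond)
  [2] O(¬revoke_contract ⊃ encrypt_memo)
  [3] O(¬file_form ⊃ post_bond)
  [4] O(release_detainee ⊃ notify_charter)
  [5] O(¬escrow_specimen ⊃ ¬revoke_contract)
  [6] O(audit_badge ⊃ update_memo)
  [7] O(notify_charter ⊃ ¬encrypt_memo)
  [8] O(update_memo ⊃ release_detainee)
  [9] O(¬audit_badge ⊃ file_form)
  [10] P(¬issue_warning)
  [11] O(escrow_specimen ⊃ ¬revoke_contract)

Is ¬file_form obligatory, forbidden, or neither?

Forbidden

Premises 5 and 11 are O(¬escrow_specimen ⊃ ¬revoke_contract) and O(escrow_specimen ⊃ ¬revoke_contract); every ideal world satisfies ¬escrow_specimen or escrow_specimen, so in either case ¬revoke_contract holds — hence O(¬revoke_contract).
Premise 2 is O(¬revoke_contract ⊃ encrypt_memo); since O(¬revoke_contract), deontic closure gives O(encrypt_memo).
Premise 7, O(notify_charter ⊃ ¬encrypt_memo), contraposes to O(encrypt_memo ⊃ ¬notify_charter); with O(encrypt_memo) we get O(¬notify_charter).
Premise 4, O(release_detainee ⊃ notify_charter), contraposes to O(¬notify_charter ⊃ ¬release_detainee); with O(¬notify_charter) we get O(¬release_detainee).
Premise 8, O(update_memo ⊃ release_detainee), contraposes to O(¬release_detainee ⊃ ¬update_memo); with O(¬release_detainee) we get O(¬update_memo).
Premise 6, O(audit_badge ⊃ update_memo), contraposes to O(¬update_memo ⊃ ¬audit_badge); with O(¬update_memo) we get O(¬audit_badge).
With premise 9, O(¬audit_badge ⊃ file_form), the K-axiom yields O(file_form).
Premises 1, 3, 10 do not contribute to this derivation.
Thus O(file_form), which is F(¬file_form): ¬file_form is forbidden.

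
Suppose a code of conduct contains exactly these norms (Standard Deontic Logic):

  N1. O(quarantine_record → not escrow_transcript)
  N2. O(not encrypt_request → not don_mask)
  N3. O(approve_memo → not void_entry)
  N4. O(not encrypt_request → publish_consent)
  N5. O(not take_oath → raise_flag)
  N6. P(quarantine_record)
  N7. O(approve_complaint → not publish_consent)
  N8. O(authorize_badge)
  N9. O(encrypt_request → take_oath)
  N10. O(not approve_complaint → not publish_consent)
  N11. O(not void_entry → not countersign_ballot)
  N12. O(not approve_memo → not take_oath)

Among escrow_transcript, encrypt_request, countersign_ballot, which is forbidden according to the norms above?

Premises 10 and 7 cover both cases: O(not approve_complaint → not publish_consent) and O(approve_complaint → not publish_consent). Since not approve_complaint ∨ approve_complaint is a tautology, O(not publish_consent) follows.
Premise 4, O(not encrypt_request → publish_consent), contraposes to O(not publish_consent → encrypt_request); with O(not publish_consent) we get O(encrypt_request).
Premise 9 is O(encrypt_request → take_oath); since O(encrypt_request), deontic closure gives O(take_oath).
The contrapositive of premise 12 (O(not approve_memo → not take_oath)) is O(take_oath → approve_memo), and O(take_oath) is already established, so O(approve_memo).
Premise 3 is O(approve_memo → not void_entry); since O(approve_memo), deontic closure gives O(not void_entry).
Applying K to premise 11 (O(not void_entry → not countersign_ballot)) and O(not void_entry) yields O(not countersign_ballot).
So O(not countersign_ballot) holds, i.e. countersign_ballot is forbidden. None of the other listed options is forbidden under the premises.

countersign_ballot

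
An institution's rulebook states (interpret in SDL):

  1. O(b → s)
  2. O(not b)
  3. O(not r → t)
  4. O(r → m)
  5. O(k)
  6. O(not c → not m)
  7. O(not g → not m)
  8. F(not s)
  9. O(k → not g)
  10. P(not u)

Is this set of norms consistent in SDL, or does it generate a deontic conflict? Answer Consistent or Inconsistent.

Consistent

Premise 1 is O(b → s); even if O(s) held, inferring O(b) would be affirming the consequent — invalid.
So O(b) is not derivable, and the apparent clash with O(not b) does not arise.
A world satisfying every obligation exists (e.g. b=false, c=false, g=false, k=true, m=false, r=false, s=true, t=true, u=false); no atom is both obligatory and forbidden, so the set is consistent.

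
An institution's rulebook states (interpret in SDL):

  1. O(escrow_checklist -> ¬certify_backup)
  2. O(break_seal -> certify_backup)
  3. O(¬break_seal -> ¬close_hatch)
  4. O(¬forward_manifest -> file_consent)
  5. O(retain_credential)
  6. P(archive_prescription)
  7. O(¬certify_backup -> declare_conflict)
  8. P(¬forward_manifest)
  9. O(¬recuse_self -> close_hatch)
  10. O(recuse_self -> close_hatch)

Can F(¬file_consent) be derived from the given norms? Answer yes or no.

No

Premise 4 is O(¬forward_manifest -> file_consent), but O(¬forward_manifest) is not derivable from the premises (the permission P(¬forward_manifest) asserts only ¬O(forward_manifest), not O(¬forward_manifest)), so it does not yield O(file_consent).
No other premise forces O(file_consent). An ideal world satisfying every premise can still have ¬file_consent true, so F(¬file_consent) is not derivable.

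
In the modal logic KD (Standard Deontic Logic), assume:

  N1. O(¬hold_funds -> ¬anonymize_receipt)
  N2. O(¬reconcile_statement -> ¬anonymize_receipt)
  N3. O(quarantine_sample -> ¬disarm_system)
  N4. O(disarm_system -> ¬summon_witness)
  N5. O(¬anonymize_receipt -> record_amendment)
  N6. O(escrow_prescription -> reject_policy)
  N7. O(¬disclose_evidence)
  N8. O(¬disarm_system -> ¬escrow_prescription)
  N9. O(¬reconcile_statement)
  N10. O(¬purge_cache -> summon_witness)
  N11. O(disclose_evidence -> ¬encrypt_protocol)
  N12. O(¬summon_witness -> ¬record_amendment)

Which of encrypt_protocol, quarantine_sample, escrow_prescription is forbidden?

escrow_prescription

Premise 9 states O(¬reconcile_statement) outright.
Premise 2 is O(¬reconcile_statement -> ¬anonymize_receipt); since O(¬reconcile_statement), deontic closure gives O(¬anonymize_receipt).
With premise 5, O(¬anonymize_receipt -> record_amendment), the K-axiom yields O(record_amendment).
The contrapositive of premise 12 (O(¬summon_witness -> ¬record_amendment)) is O(record_amendment -> summon_witness), and O(record_amendment) is already established, so O(summon_witness).
Premise 4 is O(disarm_system -> ¬summon_witness); contrapositively O(summon_witness -> ¬disarm_system). Since O(summon_witness) holds, K gives O(¬disarm_system).
Premise 8 is O(¬disarm_system -> ¬escrow_prescription); since O(¬disarm_system), deontic closure gives O(¬escrow_prescription).
So O(¬escrow_prescription) holds, i.e. escrow_prescription is forbidden. None of the other listed options is forbidden under the premises.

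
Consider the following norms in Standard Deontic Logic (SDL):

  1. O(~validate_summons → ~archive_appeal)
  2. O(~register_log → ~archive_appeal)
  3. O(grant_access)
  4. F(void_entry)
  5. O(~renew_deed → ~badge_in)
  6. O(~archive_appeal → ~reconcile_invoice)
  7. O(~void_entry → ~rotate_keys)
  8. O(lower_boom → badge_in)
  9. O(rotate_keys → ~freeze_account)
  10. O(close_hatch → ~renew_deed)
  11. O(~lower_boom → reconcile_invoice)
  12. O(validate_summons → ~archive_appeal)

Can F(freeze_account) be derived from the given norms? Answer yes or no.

Premise 9 is O(rotate_keys → ~freeze_account), but O(rotate_keys) is not derivable from the premises, so it does not yield O(~freeze_account).
No other premise forces O(~freeze_account). An ideal world satisfying every premise can still have freeze_account true, so F(freeze_account) is not derivable.

No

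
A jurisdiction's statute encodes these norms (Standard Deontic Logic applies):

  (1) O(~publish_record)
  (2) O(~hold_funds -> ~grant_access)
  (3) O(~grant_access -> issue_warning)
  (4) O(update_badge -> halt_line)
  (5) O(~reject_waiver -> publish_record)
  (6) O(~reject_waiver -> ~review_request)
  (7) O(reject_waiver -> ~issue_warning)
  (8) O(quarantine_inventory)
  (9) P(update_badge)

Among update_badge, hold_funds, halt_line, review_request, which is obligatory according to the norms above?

hold_funds

Premise 1 gives O(~publish_record).
The contrapositive of premise 5 (O(~reject_waiver -> publish_record)) is O(~publish_record -> reject_waiver), and O(~publish_record) is already established, so O(reject_waiver).
From O(reject_waiver) and premise 7, O(reject_waiver -> ~issue_warning), we obtain O(~issue_warning).
Premise 3 is O(~grant_access -> issue_warning); contrapositively O(~issue_warning -> grant_access). Since O(~issue_warning) holds, K gives O(grant_access).
The contrapositive of premise 2 (O(~hold_funds -> ~grant_access)) is O(grant_access -> hold_funds), and O(grant_access) is already established, so O(hold_funds).
So O(hold_funds) holds — hold_funds is obligatory. None of the other listed options is made obligatory by any chain of premises.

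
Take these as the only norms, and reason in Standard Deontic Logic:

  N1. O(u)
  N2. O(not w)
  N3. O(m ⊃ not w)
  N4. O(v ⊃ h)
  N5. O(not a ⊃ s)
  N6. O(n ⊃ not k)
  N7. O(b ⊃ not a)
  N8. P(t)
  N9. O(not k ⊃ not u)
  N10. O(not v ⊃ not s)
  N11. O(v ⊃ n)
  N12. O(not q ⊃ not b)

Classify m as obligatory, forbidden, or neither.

Neither

Premise 3 is O(m ⊃ not w); even if O(not w) held, inferring O(m) would be affirming the consequent — invalid.
No premise or chain of K-axiom applications forces O(m), and none forces O(not m). So m is neither obligatory nor forbidden under these norms.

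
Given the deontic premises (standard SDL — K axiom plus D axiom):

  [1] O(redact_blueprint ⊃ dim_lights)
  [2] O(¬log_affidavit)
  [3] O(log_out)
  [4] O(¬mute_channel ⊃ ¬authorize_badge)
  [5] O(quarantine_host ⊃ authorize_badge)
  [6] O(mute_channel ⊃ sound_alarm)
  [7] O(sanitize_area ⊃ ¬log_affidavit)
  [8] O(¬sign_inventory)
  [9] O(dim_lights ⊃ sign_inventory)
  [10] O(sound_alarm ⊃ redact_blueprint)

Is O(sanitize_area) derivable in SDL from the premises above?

No

Premise 7 is O(sanitize_area ⊃ ¬log_affidavit); even if O(¬log_affidavit) held, inferring O(sanitize_area) would be affirming the consequent — invalid.
No other premise forces O(sanitize_area). An ideal world satisfying every premise can still have sanitize_area false, so O(sanitize_area) is not derivable.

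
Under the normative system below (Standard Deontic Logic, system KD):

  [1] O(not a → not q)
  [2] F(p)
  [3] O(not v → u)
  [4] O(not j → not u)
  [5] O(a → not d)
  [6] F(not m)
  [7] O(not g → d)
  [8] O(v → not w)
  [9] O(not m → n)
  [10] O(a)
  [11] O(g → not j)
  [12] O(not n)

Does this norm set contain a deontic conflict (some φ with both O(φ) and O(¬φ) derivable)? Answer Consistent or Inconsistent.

Consistent

Premise 9 is O(not m → n), but O(not m) is not derivable from the premises, so it does not yield O(n).
So O(n) is not derivable, and the apparent clash with O(not n) does not arise.
A world satisfying every obligation exists (e.g. a=true, d=false, g=true, j=false, m=true, n=false, p=false, q=false, u=false, v=true, w=false); no atom is both obligatory and forbidden, so the set is consistent.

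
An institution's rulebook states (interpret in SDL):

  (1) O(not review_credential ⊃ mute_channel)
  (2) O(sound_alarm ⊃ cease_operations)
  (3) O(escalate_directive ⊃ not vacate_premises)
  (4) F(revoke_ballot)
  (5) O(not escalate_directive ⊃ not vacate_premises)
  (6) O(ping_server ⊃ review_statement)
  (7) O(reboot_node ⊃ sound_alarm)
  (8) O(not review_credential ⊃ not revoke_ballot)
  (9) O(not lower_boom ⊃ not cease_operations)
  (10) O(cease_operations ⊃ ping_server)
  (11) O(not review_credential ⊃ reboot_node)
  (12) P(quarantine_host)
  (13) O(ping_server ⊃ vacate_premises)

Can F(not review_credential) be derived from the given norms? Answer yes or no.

By case analysis on escalate_directive: premise 3 gives O(escalate_directive ⊃ not vacate_premises) and premise 5 gives O(not escalate_directive ⊃ not vacate_premises), so O(not vacate_premises) either way.
Premise 13 is O(ping_server ⊃ vacate_premises); contrapositively O(not vacate_premises ⊃ not ping_server). Since O(not vacate_premises) holds, K gives O(not ping_server).
Premise 10, O(cease_operations ⊃ ping_server), contraposes to O(not ping_server ⊃ not cease_operations); with O(not ping_server) we get O(not cease_operations).
Premise 2 is O(sound_alarm ⊃ cease_operations); contrapositively O(not cease_operations ⊃ not sound_alarm). Since O(not cease_operations) holds, K gives O(not sound_alarm).
Premise 7, O(reboot_node ⊃ sound_alarm), contraposes to O(not sound_alarm ⊃ not reboot_node); with O(not sound_alarm) we get O(not reboot_node).
Premise 11, O(not review_credential ⊃ reboot_node), contraposes to O(not reboot_node ⊃ review_credential); with O(not reboot_node) we get O(review_credential).
Premises 1, 4, 6, 8, 9, 12 do not contribute to this derivation.
So O(review_credential) holds, i.e. F(not review_credential). The claim follows.

Yes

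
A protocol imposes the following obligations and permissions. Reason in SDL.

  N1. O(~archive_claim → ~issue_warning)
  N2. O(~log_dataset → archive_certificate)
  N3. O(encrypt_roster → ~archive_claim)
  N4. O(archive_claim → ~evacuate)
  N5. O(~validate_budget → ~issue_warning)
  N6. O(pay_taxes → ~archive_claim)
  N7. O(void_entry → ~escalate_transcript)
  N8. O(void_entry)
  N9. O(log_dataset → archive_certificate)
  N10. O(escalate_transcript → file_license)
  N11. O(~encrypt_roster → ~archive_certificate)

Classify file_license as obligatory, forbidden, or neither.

Neither

Premise 10 is O(escalate_transcript → file_license), but O(escalate_transcript) is not derivable from the premises, so it does not yield O(file_license).
No premise or chain of K-axiom applications forces O(file_license), and none forces O(~file_license). So file_license is neither obligatory nor forbidden under these norms.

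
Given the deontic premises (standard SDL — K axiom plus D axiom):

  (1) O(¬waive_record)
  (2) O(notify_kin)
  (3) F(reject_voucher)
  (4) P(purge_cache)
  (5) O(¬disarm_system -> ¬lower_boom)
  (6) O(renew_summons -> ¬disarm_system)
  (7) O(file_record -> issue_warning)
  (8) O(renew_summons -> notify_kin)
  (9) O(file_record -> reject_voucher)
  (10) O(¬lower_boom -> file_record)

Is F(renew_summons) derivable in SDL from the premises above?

Yes

Premise 3, F(reject_voucher), is equivalent to O(¬reject_voucher).
Premise 9, O(file_record -> reject_voucher), contraposes to O(¬reject_voucher -> ¬file_record); with O(¬reject_voucher) we get O(¬file_record).
Premise 10, O(¬lower_boom -> file_record), contraposes to O(¬file_record -> lower_boom); with O(¬file_record) we get O(lower_boom).
Premise 5, O(¬disarm_system -> ¬lower_boom), contraposes to O(lower_boom -> disarm_system); with O(lower_boom) we get O(disarm_system).
The contrapositive of premise 6 (O(renew_summons -> ¬disarm_system)) is O(disarm_system -> ¬renew_summons), and O(disarm_system) is already established, so O(¬renew_summons).
Premises 1, 2, 4, 7, 8 do not contribute to this derivation.
So O(¬renew_summons) holds, i.e. F(renew_summons). The claim follows.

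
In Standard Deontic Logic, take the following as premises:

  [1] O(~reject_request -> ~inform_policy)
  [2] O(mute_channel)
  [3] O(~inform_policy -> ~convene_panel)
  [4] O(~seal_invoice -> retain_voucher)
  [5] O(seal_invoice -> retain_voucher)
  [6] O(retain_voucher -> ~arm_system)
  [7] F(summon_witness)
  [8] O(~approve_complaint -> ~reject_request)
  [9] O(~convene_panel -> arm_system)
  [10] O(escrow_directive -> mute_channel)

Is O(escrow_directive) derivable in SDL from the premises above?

No

Premise 10 is O(escrow_directive -> mute_channel); even if O(mute_channel) held, inferring O(escrow_directive) would be affirming the consequent — invalid.
No other premise forces O(escrow_directive). An ideal world satisfying every premise can still have escrow_directive false, so O(escrow_directive) is not derivable.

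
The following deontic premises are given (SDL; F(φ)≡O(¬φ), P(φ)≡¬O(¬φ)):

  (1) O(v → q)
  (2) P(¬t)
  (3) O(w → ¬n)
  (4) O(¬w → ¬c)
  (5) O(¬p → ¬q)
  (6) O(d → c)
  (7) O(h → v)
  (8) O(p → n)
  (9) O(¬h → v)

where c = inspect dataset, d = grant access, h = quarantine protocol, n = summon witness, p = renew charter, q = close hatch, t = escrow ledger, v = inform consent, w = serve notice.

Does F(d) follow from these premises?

Yes

By case analysis on ¬h: premise 9 gives O(¬h → v) and premise 7 gives O(h → v), so O(v) either way.
From O(v) and premise 1, O(v → q), we obtain O(q).
Premise 5, O(¬p → ¬q), contraposes to O(q → p); with O(q) we get O(p).
With premise 8, O(p → n), the K-axiom yields O(n).
The contrapositive of premise 3 (O(w → ¬n)) is O(n → ¬w), and O(n) is already established, so O(¬w).
Premise 4 is O(¬w → ¬c); since O(¬w), deontic closure gives O(¬c).
Premise 6 is O(d → c); contrapositively O(¬c → ¬d). Since O(¬c) holds, K gives O(¬d).
Premise 2 does not contribute to this derivation.
So O(¬d) holds, i.e. F(d). The claim follows.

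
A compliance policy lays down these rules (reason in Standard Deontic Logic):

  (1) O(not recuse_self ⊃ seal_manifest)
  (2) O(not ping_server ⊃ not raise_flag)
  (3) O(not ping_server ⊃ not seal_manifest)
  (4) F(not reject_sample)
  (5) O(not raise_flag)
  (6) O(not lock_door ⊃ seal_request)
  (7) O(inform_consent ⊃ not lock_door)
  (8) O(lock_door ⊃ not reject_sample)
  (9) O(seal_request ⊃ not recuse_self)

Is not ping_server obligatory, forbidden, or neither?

Forbidden

F(not reject_sample) at premise 4 means O(reject_sample).
Premise 8, O(lock_door ⊃ not reject_sample), contraposes to O(reject_sample ⊃ not lock_door); with O(reject_sample) we get O(not lock_door).
Applying K to premise 6 (O(not lock_door ⊃ seal_request)) and O(not lock_door) yields O(seal_request).
With premise 9, O(seal_request ⊃ not recuse_self), the K-axiom yields O(not recuse_self).
With premise 1, O(not recuse_self ⊃ seal_manifest), the K-axiom yields O(seal_manifest).
Premise 3 is O(not ping_server ⊃ not seal_manifest); contrapositively O(seal_manifest ⊃ ping_server). Since O(seal_manifest) holds, K gives O(ping_server).
Premises 2, 5, 7 do not contribute to this derivation.
Thus O(ping_server), which is F(not ping_server): not ping_server is forbidden.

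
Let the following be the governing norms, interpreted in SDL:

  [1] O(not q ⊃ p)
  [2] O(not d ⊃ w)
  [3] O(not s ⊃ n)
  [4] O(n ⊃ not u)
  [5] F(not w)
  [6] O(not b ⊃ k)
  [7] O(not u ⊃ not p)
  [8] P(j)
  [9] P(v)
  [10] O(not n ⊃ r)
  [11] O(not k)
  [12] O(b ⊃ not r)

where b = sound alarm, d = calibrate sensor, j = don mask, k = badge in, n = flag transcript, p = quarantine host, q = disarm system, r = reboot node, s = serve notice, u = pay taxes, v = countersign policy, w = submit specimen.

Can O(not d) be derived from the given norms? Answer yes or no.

No

Premise 2 is O(not d ⊃ w); even if O(w) held, inferring O(not d) would be affirming the consequent — invalid.
No other premise forces O(not d). An ideal world satisfying every premise can still have not d false, so O(not d) is not derivable.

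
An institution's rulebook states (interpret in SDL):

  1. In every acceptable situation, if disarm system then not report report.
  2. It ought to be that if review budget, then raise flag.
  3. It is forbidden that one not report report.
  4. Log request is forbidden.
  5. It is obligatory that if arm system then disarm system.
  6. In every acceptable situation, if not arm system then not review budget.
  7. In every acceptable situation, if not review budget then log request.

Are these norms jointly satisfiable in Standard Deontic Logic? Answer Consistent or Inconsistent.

F(¬report_report) at premise 3 means O(report_report).
Premise 1 is O(disarm_system → ¬report_report); contrapositively O(report_report → ¬disarm_system). Since O(report_report) holds, K gives O(¬disarm_system).
Premise 5 is O(arm_system → disarm_system); contrapositively O(¬disarm_system → ¬arm_system). Since O(¬disarm_system) holds, K gives O(¬arm_system).
Applying K to premise 6 (O(¬arm_system → ¬review_budget)) and O(¬arm_system) yields O(¬review_budget).
From O(¬review_budget) and premise 7, O(¬review_budget → log_request), we obtain O(log_request).
But premise 4, F(log_request), means O(¬log_request).
We now have both O(log_request) and O(¬log_request) — log_request is simultaneously obligatory and forbidden, violating the D-axiom.

Inconsistent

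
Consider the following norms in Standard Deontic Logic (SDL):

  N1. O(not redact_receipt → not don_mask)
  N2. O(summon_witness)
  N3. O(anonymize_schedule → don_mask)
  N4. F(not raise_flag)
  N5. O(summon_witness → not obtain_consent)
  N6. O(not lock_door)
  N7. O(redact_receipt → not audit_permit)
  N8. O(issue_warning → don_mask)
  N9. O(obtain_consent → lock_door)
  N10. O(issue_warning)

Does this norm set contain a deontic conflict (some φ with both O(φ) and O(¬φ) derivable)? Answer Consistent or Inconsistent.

Premise 9 is O(obtain_consent → lock_door), but O(obtain_consent) is not derivable from the premises, so it does not yield O(lock_door).
So O(lock_door) is not derivable, and the apparent clash with O(not lock_door) does not arise.
A world satisfying every obligation exists (e.g. anonymize_schedule=false, audit_permit=false, don_mask=true, issue_warning=true, lock_door=false, obtain_consent=false, raise_flag=true, redact_receipt=true, summon_witness=true); no atom is both obligatory and forbidden, so the set is consistent.

Consistent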